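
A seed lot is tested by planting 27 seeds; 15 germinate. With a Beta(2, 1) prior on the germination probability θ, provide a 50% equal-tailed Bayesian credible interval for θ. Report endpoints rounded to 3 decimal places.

[0.506, 0.629]

Posterior: Beta(2+15, 1+12) = Beta(17, 13).
Equal-tailed 50% interval: the 0.25 and 0.75 quantiles of Beta(17, 13).
Posterior mean ≈ 0.567, SD ≈ 0.089; a Normal approximation gives roughly [0.507, 0.627].
Exact: F⁻¹(0.25) = 0.506; F⁻¹(0.75) = 0.629.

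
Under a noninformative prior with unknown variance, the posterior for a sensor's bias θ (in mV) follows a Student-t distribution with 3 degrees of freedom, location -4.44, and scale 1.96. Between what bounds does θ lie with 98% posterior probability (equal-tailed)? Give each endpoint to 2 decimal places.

[-13.34, 4.46]

The t_3 distribution is symmetric; the 98% interval is -4.44 ± t·1.96 with t_{0.99,3} = 4.541.
Half-width: 4.541 × 1.96 = 8.90.
-4.44 − 8.90 = -13.34; -4.44 + 8.90 = 4.46.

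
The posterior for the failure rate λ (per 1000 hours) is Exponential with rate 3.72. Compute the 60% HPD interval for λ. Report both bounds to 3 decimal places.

[0.000, 0.246]

The exponential density is strictly decreasing on [0, ∞), so the HPD interval is anchored at 0: [0, q] with P(λ ≤ q) = 0.60.
q = −ln(1 − 0.60) / 3.72 = 0.9163 / 3.72 = 0.246.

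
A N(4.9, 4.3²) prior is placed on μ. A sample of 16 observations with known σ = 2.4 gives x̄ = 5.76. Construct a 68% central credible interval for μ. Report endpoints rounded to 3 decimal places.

Posterior precision = 1/4.3² + 16/2.4² = 0.0541 + 2.7778 = 2.8319, so posterior SD = 0.5942.
Posterior mean = (4.9/4.3² + 16·5.76/2.4²) / 2.8319 = 5.7436.
Interval: 5.7436 ± 0.994 × 0.5942 → [5.153, 6.335].

[5.153, 6.335]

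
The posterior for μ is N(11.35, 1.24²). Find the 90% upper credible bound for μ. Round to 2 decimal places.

Need U with P(μ ≤ U) = 0.90: U = 11.35 + z_{0.1}·1.24.
z = 1.282; U = 11.35 + 1.282 × 1.24 = 12.94.

12.94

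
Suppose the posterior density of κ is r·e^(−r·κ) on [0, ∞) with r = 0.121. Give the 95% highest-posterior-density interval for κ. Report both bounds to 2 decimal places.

[0.00, 24.76]

The exponential density is strictly decreasing on [0, ∞), so the HPD interval is anchored at 0: [0, q] with P(κ ≤ q) = 0.95.
q = −ln(1 − 0.95) / 0.121 = 2.9957 / 0.121 = 24.76.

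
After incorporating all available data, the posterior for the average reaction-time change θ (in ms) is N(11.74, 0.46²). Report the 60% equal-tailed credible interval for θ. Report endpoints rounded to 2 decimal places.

The posterior is symmetric, so the 60% equal-tailed interval is θ = 11.74 ± z·0.46 with z = 0.842.
Half-width: 0.842 × 0.46 = 0.39.
11.74 − 0.39 = 11.35; 11.74 + 0.39 = 12.13.

[11.35, 12.13]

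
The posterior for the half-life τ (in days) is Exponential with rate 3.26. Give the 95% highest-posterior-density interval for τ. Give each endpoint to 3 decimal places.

The exponential density is strictly decreasing on [0, ∞), so the HPD interval is anchored at 0: [0, q] with P(τ ≤ q) = 0.95.
q = −ln(1 − 0.95) / 3.26 = 2.9957 / 3.26 = 0.919.

[0.000, 0.919]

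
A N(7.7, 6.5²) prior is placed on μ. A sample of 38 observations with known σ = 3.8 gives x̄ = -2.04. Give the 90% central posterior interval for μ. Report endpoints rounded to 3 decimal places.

Posterior precision = 1/6.5² + 38/3.8² = 0.0237 + 2.6316 = 2.6552, so posterior SD = 0.6137.
Posterior mean = (7.7/6.5² + 38·-2.04/3.8²) / 2.6552 = -1.9532.
Interval: -1.9532 ± 1.645 × 0.6137 → [-2.963, -0.944].

[-2.963, -0.944]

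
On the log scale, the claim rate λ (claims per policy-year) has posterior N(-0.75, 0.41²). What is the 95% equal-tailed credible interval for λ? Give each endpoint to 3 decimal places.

On the log scale the 95% interval is -0.75 ± 1.960 × 0.41 = [-1.5536, 0.0536].
Exponentiate: [e^-1.5536, e^0.0536] = [0.211, 1.055].

[0.211, 1.055]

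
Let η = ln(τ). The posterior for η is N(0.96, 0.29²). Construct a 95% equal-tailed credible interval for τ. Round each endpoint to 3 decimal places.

[1.479, 4.611]

On the log scale the 95% interval is 0.96 ± 1.960 × 0.29 = [0.3916, 1.5284].
Exponentiate: [e^0.3916, e^1.5284] = [1.479, 4.611].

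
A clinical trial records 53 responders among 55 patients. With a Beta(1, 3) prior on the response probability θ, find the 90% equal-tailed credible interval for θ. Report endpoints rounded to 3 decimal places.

[0.849, 0.965]

Posterior: Beta(1+53, 3+2) = Beta(54, 5).
Equal-tailed 90% interval: the 0.05 and 0.95 quantiles of Beta(54, 5).
Posterior mean ≈ 0.915, SD ≈ 0.036; a Normal approximation gives roughly [0.856, 0.974].
Exact: F⁻¹(0.05) = 0.849; F⁻¹(0.95) = 0.965.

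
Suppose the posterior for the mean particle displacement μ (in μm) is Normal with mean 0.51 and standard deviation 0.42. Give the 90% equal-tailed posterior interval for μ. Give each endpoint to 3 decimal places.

[-0.181, 1.201]

The posterior is symmetric, so the 90% equal-tailed interval is μ = 0.51 ± z·0.42 with z = 1.645.
Half-width: 1.645 × 0.42 = 0.691.
0.51 − 0.691 = -0.181; 0.51 + 0.691 = 1.201.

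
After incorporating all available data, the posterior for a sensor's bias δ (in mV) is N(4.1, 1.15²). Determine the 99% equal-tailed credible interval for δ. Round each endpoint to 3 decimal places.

The posterior is symmetric, so the 99% equal-tailed interval is δ = 4.1 ± z·1.15 with z = 2.576.
Half-width: 2.576 × 1.15 = 2.962.
4.1 − 2.962 = 1.138; 4.1 + 2.962 = 7.062.

[1.138, 7.062]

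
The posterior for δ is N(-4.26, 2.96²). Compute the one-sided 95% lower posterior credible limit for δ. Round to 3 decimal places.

-9.129

Need L with P(δ ≥ L) = 0.95: L = -4.26 − z_{0.05}·2.96.
z = 1.645; L = -4.26 − 1.645 × 2.96 = -9.129.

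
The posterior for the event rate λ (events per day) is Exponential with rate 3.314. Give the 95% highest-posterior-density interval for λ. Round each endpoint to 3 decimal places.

The exponential density is strictly decreasing on [0, ∞), so the HPD interval is anchored at 0: [0, q] with P(λ ≤ q) = 0.95.
q = −ln(1 − 0.95) / 3.314 = 2.9957 / 3.314 = 0.904.

[0.000, 0.904]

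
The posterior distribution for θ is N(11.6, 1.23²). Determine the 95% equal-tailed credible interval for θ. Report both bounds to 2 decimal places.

[9.19, 14.01]

The posterior is symmetric, so the 95% equal-tailed interval is θ = 11.6 ± z·1.23 with z = 1.960.
Half-width: 1.960 × 1.23 = 2.41.
11.6 − 2.41 = 9.19; 11.6 + 2.41 = 14.01.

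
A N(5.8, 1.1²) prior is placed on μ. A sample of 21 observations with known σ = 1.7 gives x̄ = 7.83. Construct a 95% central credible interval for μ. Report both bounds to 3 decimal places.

Posterior precision = 1/1.1² + 21/1.7² = 0.8264 + 7.2664 = 8.0929, so posterior SD = 0.3515.
Posterior mean = (5.8/1.1² + 21·7.83/1.7²) / 8.0929 = 7.6227.
Interval: 7.6227 ± 1.960 × 0.3515 → [6.934, 8.312].

[6.934, 8.312]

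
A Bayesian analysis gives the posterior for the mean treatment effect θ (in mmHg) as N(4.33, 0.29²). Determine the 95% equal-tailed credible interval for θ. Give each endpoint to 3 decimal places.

[3.762, 4.898]

The posterior is symmetric, so the 95% equal-tailed interval is θ = 4.33 ± z·0.29 with z = 1.960.
Half-width: 1.960 × 0.29 = 0.568.
4.33 − 0.568 = 3.762; 4.33 + 0.568 = 4.898.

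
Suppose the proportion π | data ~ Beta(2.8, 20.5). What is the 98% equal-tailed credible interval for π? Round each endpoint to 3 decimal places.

[0.017, 0.314]

Posterior: Beta(2.8, 20.5).
Equal-tailed 98% interval: the 0.01 and 0.99 quantiles of Beta(2.8, 20.5).
Posterior mean ≈ 0.120, SD ≈ 0.066; a Normal approximation gives roughly [-0.033, 0.274].
Exact: F⁻¹(0.01) = 0.017; F⁻¹(0.99) = 0.314.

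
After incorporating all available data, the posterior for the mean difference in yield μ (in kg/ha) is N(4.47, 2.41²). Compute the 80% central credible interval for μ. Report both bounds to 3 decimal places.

The posterior is symmetric, so the 80% equal-tailed interval is μ = 4.47 ± z·2.41 with z = 1.282.
Half-width: 1.282 × 2.41 = 3.089.
4.47 − 3.089 = 1.381; 4.47 + 3.089 = 7.559.

[1.381, 7.559]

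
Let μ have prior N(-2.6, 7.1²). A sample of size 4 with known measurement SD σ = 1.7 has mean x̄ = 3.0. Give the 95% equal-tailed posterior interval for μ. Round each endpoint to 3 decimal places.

Posterior precision = 1/7.1² + 4/1.7² = 0.0198 + 1.3841 = 1.4039, so posterior SD = 0.8440.
Posterior mean = (-2.6/7.1² + 4·3.0/1.7²) / 1.4039 = 2.9209.
Interval: 2.9209 ± 1.960 × 0.8440 → [1.267, 4.575].

[1.267, 4.575]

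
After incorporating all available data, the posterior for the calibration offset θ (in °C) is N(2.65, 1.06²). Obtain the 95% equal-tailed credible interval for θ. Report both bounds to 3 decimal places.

The posterior is symmetric, so the 95% equal-tailed interval is θ = 2.65 ± z·1.06 with z = 1.960.
Half-width: 1.960 × 1.06 = 2.078.
2.65 − 2.078 = 0.572; 2.65 + 2.078 = 4.728.

[0.572, 4.728]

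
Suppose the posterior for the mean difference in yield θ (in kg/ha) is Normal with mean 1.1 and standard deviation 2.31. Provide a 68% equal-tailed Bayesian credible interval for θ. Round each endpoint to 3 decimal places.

[-1.197, 3.397]

The posterior is symmetric, so the 68% equal-tailed interval is θ = 1.1 ± z·2.31 with z = 0.994.
Half-width: 0.994 × 2.31 = 2.297.
1.1 − 2.297 = -1.197; 1.1 + 2.297 = 3.397.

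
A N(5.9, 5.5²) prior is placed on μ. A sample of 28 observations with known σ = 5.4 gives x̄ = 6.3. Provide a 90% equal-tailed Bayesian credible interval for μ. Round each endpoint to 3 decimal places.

Posterior precision = 1/5.5² + 28/5.4² = 0.0331 + 0.9602 = 0.9933, so posterior SD = 1.0034.
Posterior mean = (5.9/5.5² + 28·6.3/5.4²) / 0.9933 = 6.2867.
Interval: 6.2867 ± 1.645 × 1.0034 → [4.636, 7.937].

[4.636, 7.937]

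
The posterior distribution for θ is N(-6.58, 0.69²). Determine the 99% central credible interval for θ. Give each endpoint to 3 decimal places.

The posterior is symmetric, so the 99% equal-tailed interval is θ = -6.58 ± z·0.69 with z = 2.576.
Half-width: 2.576 × 0.69 = 1.777.
-6.58 − 1.777 = -8.357; -6.58 + 1.777 = -4.803.

[-8.357, -4.803]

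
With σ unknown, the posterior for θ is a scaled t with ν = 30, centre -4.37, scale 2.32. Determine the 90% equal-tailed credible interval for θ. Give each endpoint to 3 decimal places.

[-8.308, -0.432]

The t_30 distribution is symmetric; the 90% interval is -4.37 ± t·2.32 with t_{0.95,30} = 1.697.
Half-width: 1.697 × 2.32 = 3.938.
-4.37 − 3.938 = -8.308; -4.37 + 3.938 = -0.432.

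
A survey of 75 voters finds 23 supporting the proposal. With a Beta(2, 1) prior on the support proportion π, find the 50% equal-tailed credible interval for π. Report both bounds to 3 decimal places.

Posterior: Beta(2+23, 1+52) = Beta(25, 53).
Equal-tailed 50% interval: the 0.25 and 0.75 quantiles of Beta(25, 53).
Posterior mean ≈ 0.321, SD ≈ 0.053; a Normal approximation gives roughly [0.285, 0.356].
Exact: F⁻¹(0.25) = 0.284; F⁻¹(0.75) = 0.355.

[0.284, 0.355]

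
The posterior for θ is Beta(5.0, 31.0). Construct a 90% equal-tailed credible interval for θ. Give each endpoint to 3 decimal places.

Posterior: Beta(5.0, 31.0).
Equal-tailed 90% interval: the 0.05 and 0.95 quantiles of Beta(5.0, 31.0).
Posterior mean ≈ 0.139, SD ≈ 0.057; a Normal approximation gives roughly [0.045, 0.232].
Exact: F⁻¹(0.05) = 0.058; F⁻¹(0.95) = 0.243.

[0.058, 0.243]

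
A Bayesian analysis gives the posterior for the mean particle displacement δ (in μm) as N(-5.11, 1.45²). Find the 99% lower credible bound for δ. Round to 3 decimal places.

Need L with P(δ ≥ L) = 0.99: L = -5.11 − z_{0.01}·1.45.
z = 2.326; L = -5.11 − 2.326 × 1.45 = -8.483.

-8.483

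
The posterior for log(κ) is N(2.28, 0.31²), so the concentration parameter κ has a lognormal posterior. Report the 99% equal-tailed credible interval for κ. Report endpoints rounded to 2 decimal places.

On the log scale the 99% interval is 2.28 ± 2.576 × 0.31 = [1.4815, 3.0785].
Exponentiate: [e^1.4815, e^3.0785] = [4.40, 21.73].

[4.40, 21.73]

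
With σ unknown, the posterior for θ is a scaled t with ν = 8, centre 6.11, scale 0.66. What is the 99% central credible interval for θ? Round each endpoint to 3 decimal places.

[3.895, 8.325]

The t_8 distribution is symmetric; the 99% interval is 6.11 ± t·0.66 with t_{0.995,8} = 3.355.
Half-width: 3.355 × 0.66 = 2.215.
6.11 − 2.215 = 3.895; 6.11 + 2.215 = 8.325.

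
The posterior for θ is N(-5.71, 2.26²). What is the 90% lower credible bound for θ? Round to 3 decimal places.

-8.606

Need L with P(θ ≥ L) = 0.90: L = -5.71 − z_{0.1}·2.26.
z = 1.282; L = -5.71 − 1.282 × 2.26 = -8.606.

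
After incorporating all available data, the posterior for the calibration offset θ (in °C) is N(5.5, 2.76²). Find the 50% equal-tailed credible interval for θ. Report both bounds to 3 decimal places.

[3.638, 7.362]

The posterior is symmetric, so the 50% equal-tailed interval is θ = 5.5 ± z·2.76 with z = 0.674.
Half-width: 0.674 × 2.76 = 1.862.
5.5 − 1.862 = 3.638; 5.5 + 1.862 = 7.362.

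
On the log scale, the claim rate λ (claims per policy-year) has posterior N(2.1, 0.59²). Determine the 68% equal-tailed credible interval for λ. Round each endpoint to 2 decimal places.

[4.54, 14.68]

On the log scale the 68% interval is 2.1 ± 0.994 × 0.59 = [1.5133, 2.6867].
Exponentiate: [e^1.5133, e^2.6867] = [4.54, 14.68].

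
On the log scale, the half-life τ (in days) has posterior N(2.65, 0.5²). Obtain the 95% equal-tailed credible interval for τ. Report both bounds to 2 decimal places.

[5.31, 37.71]

On the log scale the 95% interval is 2.65 ± 1.960 × 0.5 = [1.6700, 3.6300].
Exponentiate: [e^1.6700, e^3.6300] = [5.31, 37.71].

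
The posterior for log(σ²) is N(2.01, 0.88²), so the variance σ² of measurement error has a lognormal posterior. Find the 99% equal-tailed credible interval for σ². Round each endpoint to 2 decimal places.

On the log scale the 99% interval is 2.01 ± 2.576 × 0.88 = [-0.2567, 4.2767].
Exponentiate: [e^-0.2567, e^4.2767] = [0.77, 72.00].

[0.77, 72.00]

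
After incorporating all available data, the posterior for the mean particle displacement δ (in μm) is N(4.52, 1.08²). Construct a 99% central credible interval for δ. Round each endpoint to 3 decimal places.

The posterior is symmetric, so the 99% equal-tailed interval is δ = 4.52 ± z·1.08 with z = 2.576.
Half-width: 2.576 × 1.08 = 2.782.
4.52 − 2.782 = 1.738; 4.52 + 2.782 = 7.302.

[1.738, 7.302]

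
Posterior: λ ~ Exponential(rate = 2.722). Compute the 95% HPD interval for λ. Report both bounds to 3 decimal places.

[0.000, 1.101]

The exponential density is strictly decreasing on [0, ∞), so the HPD interval is anchored at 0: [0, q] with P(λ ≤ q) = 0.95.
q = −ln(1 − 0.95) / 2.722 = 2.9957 / 2.722 = 1.101.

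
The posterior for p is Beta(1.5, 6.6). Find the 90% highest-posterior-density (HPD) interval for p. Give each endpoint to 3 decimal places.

The posterior is unimodal and skewed, so the HPD interval has equal density at both endpoints and is the shortest 90% interval.
Solving f(0.002) = f(0.369) with F(0.369) − F(0.002) = 0.90 gives [0.002, 0.369].
For comparison, the equal-tailed interval is [0.025, 0.436]; the HPD is narrower and shifted toward the mode.

[0.002, 0.369]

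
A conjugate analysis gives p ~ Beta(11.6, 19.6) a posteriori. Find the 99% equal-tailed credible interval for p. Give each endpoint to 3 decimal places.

[0.174, 0.600]

Posterior: Beta(11.6, 19.6).
Equal-tailed 99% interval: the 0.005 and 0.995 quantiles of Beta(11.6, 19.6).
Posterior mean ≈ 0.372, SD ≈ 0.085; a Normal approximation gives roughly [0.152, 0.591].
Exact: F⁻¹(0.005) = 0.174; F⁻¹(0.995) = 0.600.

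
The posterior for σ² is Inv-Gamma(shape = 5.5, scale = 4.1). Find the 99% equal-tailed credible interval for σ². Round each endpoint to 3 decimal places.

[0.306, 3.150]

Inverse-Gamma(5.5, 4.1) quantiles: F⁻¹(0.005) and F⁻¹(0.995).
Equivalently, 1/σ² ~ Gamma(5.5, rate = 4.1); invert its 0.995 and 0.005 quantiles.
Posterior mean ≈ 0.911, SD ≈ 0.487; a Normal approximation gives roughly [-0.343, 2.166].
Exact: lower = 0.306; upper = 3.150.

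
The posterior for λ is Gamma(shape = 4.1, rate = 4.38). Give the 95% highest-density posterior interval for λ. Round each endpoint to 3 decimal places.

The posterior is unimodal and skewed, so the HPD interval has equal density at both endpoints and is the shortest 95% interval.
Solving f(0.173) = f(1.849) with F(1.849) − F(0.173) = 0.95 gives [0.173, 1.849].
For comparison, the equal-tailed interval is [0.260, 2.036]; the HPD is narrower and shifted toward the mode.

[0.173, 1.849]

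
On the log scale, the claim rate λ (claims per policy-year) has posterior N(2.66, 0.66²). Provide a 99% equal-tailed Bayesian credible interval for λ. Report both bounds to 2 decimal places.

On the log scale the 99% interval is 2.66 ± 2.576 × 0.66 = [0.9600, 4.3600].
Exponentiate: [e^0.9600, e^4.3600] = [2.61, 78.26].

[2.61, 78.26]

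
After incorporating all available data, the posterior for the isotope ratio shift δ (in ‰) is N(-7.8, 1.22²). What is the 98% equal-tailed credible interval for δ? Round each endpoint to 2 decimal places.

The posterior is symmetric, so the 98% equal-tailed interval is δ = -7.8 ± z·1.22 with z = 2.326.
Half-width: 2.326 × 1.22 = 2.84.
-7.8 − 2.84 = -10.64; -7.8 + 2.84 = -4.96.

[-10.64, -4.96]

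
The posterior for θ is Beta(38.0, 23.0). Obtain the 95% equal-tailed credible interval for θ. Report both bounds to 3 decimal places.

Posterior: Beta(38.0, 23.0).
Equal-tailed 95% interval: the 0.025 and 0.975 quantiles of Beta(38.0, 23.0).
Posterior mean ≈ 0.623, SD ≈ 0.062; a Normal approximation gives roughly [0.502, 0.744].
Exact: F⁻¹(0.025) = 0.499; F⁻¹(0.975) = 0.739.

[0.499, 0.739]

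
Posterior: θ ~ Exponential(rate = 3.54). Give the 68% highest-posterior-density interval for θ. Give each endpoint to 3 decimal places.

The exponential density is strictly decreasing on [0, ∞), so the HPD interval is anchored at 0: [0, q] with P(θ ≤ q) = 0.68.
q = −ln(1 − 0.68) / 3.54 = 1.1394 / 3.54 = 0.322.

[0.000, 0.322]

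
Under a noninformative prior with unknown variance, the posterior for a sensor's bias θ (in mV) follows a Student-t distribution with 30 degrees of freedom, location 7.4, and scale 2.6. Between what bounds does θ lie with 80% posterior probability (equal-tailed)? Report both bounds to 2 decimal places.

The t_30 distribution is symmetric; the 80% interval is 7.4 ± t·2.6 with t_{0.9,30} = 1.310.
Half-width: 1.310 × 2.6 = 3.41.
7.4 − 3.41 = 3.99; 7.4 + 3.41 = 10.81.

[3.99, 10.81]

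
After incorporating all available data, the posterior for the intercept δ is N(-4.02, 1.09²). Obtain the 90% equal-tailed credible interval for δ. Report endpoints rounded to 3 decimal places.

The posterior is symmetric, so the 90% equal-tailed interval is δ = -4.02 ± z·1.09 with z = 1.645.
Half-width: 1.645 × 1.09 = 1.793.
-4.02 − 1.793 = -5.813; -4.02 + 1.793 = -2.227.

[-5.813, -2.227]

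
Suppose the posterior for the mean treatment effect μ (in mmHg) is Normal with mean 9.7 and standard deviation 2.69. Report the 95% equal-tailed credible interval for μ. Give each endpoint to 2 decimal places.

[4.43, 14.97]

The posterior is symmetric, so the 95% equal-tailed interval is μ = 9.7 ± z·2.69 with z = 1.960.
Half-width: 1.960 × 2.69 = 5.27.
9.7 − 5.27 = 4.43; 9.7 + 5.27 = 14.97.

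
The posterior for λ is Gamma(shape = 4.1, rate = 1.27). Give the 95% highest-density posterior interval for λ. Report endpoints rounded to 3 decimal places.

The posterior is unimodal and skewed, so the HPD interval has equal density at both endpoints and is the shortest 95% interval.
Solving f(0.597) = f(6.377) with F(6.377) − F(0.597) = 0.95 gives [0.597, 6.377].
For comparison, the equal-tailed interval is [0.898, 7.022]; the HPD is narrower and shifted toward the mode.

[0.597, 6.377]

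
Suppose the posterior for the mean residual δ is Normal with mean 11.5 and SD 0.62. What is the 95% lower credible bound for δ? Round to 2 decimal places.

10.48

Need L with P(δ ≥ L) = 0.95: L = 11.5 − z_{0.05}·0.62.
z = 1.645; L = 11.5 − 1.645 × 0.62 = 10.48.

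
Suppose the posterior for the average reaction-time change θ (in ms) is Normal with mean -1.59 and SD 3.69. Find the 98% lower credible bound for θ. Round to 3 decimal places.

Need L with P(θ ≥ L) = 0.98: L = -1.59 − z_{0.02}·3.69.
z = 2.054; L = -1.59 − 2.054 × 3.69 = -9.168.

-9.168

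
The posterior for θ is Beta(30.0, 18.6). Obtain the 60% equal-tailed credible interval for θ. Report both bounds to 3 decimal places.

Posterior: Beta(30.0, 18.6).
Equal-tailed 60% interval: the 0.2 and 0.8 quantiles of Beta(30.0, 18.6).
Posterior mean ≈ 0.617, SD ≈ 0.069; a Normal approximation gives roughly [0.559, 0.675].
Exact: F⁻¹(0.2) = 0.559; F⁻¹(0.8) = 0.676.

[0.559, 0.676]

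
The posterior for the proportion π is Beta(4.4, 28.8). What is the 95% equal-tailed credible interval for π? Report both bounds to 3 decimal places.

[0.042, 0.265]

Posterior: Beta(4.4, 28.8).
Equal-tailed 95% interval: the 0.025 and 0.975 quantiles of Beta(4.4, 28.8).
Posterior mean ≈ 0.133, SD ≈ 0.058; a Normal approximation gives roughly [0.019, 0.246].
Exact: F⁻¹(0.025) = 0.042; F⁻¹(0.975) = 0.265.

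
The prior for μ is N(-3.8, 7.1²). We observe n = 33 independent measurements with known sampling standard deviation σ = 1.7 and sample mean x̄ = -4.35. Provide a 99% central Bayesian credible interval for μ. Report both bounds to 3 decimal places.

[-5.111, -3.587]

Posterior precision = 1/7.1² + 33/1.7² = 0.0198 + 11.4187 = 11.4385, so posterior SD = 0.2957.
Posterior mean = (-3.8/7.1² + 33·-4.35/1.7²) / 11.4385 = -4.3490.
Interval: -4.3490 ± 2.576 × 0.2957 → [-5.111, -3.587].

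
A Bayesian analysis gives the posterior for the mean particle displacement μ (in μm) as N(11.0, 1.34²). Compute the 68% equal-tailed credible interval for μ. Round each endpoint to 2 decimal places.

The posterior is symmetric, so the 68% equal-tailed interval is μ = 11.0 ± z·1.34 with z = 0.994.
Half-width: 0.994 × 1.34 = 1.33.
11.0 − 1.33 = 9.67; 11.0 + 1.33 = 12.33.

[9.67, 12.33]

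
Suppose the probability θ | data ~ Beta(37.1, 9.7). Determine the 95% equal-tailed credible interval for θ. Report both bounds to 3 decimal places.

[0.667, 0.895]

Posterior: Beta(37.1, 9.7).
Equal-tailed 95% interval: the 0.025 and 0.975 quantiles of Beta(37.1, 9.7).
Posterior mean ≈ 0.793, SD ≈ 0.059; a Normal approximation gives roughly [0.678, 0.908].
Exact: F⁻¹(0.025) = 0.667; F⁻¹(0.975) = 0.895.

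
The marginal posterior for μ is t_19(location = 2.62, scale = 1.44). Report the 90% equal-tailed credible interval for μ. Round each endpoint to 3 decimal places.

[0.130, 5.110]

The t_19 distribution is symmetric; the 90% interval is 2.62 ± t·1.44 with t_{0.95,19} = 1.729.
Half-width: 1.729 × 1.44 = 2.490.
2.62 − 2.490 = 0.130; 2.62 + 2.490 = 5.110.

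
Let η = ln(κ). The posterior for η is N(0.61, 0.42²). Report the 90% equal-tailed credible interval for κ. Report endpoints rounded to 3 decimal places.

On the log scale the 90% interval is 0.61 ± 1.645 × 0.42 = [-0.0808, 1.3008].
Exponentiate: [e^-0.0808, e^1.3008] = [0.922, 3.672].

[0.922, 3.672]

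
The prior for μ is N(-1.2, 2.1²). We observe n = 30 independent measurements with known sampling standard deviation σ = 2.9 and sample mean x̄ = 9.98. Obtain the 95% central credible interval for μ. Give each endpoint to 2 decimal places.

[8.31, 10.32]

Posterior precision = 1/2.1² + 30/2.9² = 0.2268 + 3.5672 = 3.7939, so posterior SD = 0.5134.
Posterior mean = (-1.2/2.1² + 30·9.98/2.9²) / 3.7939 = 9.3118.
Interval: 9.3118 ± 1.960 × 0.5134 → [8.31, 10.32].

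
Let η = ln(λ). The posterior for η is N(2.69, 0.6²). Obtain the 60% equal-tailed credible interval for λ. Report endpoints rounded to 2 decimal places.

[8.89, 24.41]

On the log scale the 60% interval is 2.69 ± 0.842 × 0.6 = [2.1850, 3.1950].
Exponentiate: [e^2.1850, e^3.1950] = [8.89, 24.41].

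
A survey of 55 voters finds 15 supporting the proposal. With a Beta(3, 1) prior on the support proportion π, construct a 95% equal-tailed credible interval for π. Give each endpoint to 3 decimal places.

Posterior: Beta(3+15, 1+40) = Beta(18, 41).
Equal-tailed 95% interval: the 0.025 and 0.975 quantiles of Beta(18, 41).
Posterior mean ≈ 0.305, SD ≈ 0.059; a Normal approximation gives roughly [0.189, 0.422].
Exact: F⁻¹(0.025) = 0.195; F⁻¹(0.975) = 0.427.

[0.195, 0.427]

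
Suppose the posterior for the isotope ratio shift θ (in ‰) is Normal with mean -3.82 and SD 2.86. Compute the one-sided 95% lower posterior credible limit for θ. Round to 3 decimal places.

Need L with P(θ ≥ L) = 0.95: L = -3.82 − z_{0.05}·2.86.
z = 1.645; L = -3.82 − 1.645 × 2.86 = -8.524.

-8.524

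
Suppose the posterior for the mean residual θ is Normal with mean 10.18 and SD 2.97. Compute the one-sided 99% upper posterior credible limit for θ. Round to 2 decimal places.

17.09

Need U with P(θ ≤ U) = 0.99: U = 10.18 + z_{0.01}·2.97.
z = 2.326; U = 10.18 + 2.326 × 2.97 = 17.09.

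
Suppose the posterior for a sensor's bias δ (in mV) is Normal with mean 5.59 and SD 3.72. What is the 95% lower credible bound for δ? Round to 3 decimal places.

-0.529

Need L with P(δ ≥ L) = 0.95: L = 5.59 − z_{0.05}·3.72.
z = 1.645; L = 5.59 − 1.645 × 3.72 = -0.529.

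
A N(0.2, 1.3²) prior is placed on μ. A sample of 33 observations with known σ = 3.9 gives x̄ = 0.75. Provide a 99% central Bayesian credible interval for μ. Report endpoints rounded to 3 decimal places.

Posterior precision = 1/1.3² + 33/3.9² = 0.5917 + 2.1696 = 2.7613, so posterior SD = 0.6018.
Posterior mean = (0.2/1.3² + 33·0.75/3.9²) / 2.7613 = 0.6321.
Interval: 0.6321 ± 2.576 × 0.6018 → [-0.918, 2.182].

[-0.918, 2.182]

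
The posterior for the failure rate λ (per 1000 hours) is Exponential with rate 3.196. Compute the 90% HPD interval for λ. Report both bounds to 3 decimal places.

The exponential density is strictly decreasing on [0, ∞), so the HPD interval is anchored at 0: [0, q] with P(λ ≤ q) = 0.90.
q = −ln(1 − 0.90) / 3.196 = 2.3026 / 3.196 = 0.720.

[0.000, 0.720]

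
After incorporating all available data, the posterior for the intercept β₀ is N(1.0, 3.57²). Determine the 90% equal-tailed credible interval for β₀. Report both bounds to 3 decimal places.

The posterior is symmetric, so the 90% equal-tailed interval is β₀ = 1.0 ± z·3.57 with z = 1.645.
Half-width: 1.645 × 3.57 = 5.872.
1.0 − 5.872 = -4.872; 1.0 + 5.872 = 6.872.

[-4.872, 6.872]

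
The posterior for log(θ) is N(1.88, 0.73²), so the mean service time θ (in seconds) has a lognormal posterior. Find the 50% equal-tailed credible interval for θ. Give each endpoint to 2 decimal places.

On the log scale the 50% interval is 1.88 ± 0.674 × 0.73 = [1.3876, 2.3724].
Exponentiate: [e^1.3876, e^2.3724] = [4.01, 10.72].

[4.01, 10.72]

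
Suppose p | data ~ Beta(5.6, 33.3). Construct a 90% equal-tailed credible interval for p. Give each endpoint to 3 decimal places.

[0.064, 0.245]

Posterior: Beta(5.6, 33.3).
Equal-tailed 90% interval: the 0.05 and 0.95 quantiles of Beta(5.6, 33.3).
Posterior mean ≈ 0.144, SD ≈ 0.056; a Normal approximation gives roughly [0.053, 0.235].
Exact: F⁻¹(0.05) = 0.064; F⁻¹(0.95) = 0.245.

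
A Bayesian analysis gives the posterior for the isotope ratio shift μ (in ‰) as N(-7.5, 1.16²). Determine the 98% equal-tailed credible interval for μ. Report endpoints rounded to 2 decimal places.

The posterior is symmetric, so the 98% equal-tailed interval is μ = -7.5 ± z·1.16 with z = 2.326.
Half-width: 2.326 × 1.16 = 2.70.
-7.5 − 2.70 = -10.20; -7.5 + 2.70 = -4.80.

[-10.20, -4.80]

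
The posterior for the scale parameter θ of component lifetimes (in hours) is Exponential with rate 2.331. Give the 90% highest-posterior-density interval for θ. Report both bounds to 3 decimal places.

[0.000, 0.988]

The exponential density is strictly decreasing on [0, ∞), so the HPD interval is anchored at 0: [0, q] with P(θ ≤ q) = 0.90.
q = −ln(1 − 0.90) / 2.331 = 2.3026 / 2.331 = 0.988.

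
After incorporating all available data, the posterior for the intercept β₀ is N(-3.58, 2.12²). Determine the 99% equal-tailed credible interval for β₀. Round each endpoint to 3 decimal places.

[-9.041, 1.881]

The posterior is symmetric, so the 99% equal-tailed interval is β₀ = -3.58 ± z·2.12 with z = 2.576.
Half-width: 2.576 × 2.12 = 5.461.
-3.58 − 5.461 = -9.041; -3.58 + 5.461 = 1.881.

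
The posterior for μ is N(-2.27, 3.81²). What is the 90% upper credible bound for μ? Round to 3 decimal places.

2.613

Need U with P(μ ≤ U) = 0.90: U = -2.27 + z_{0.1}·3.81.
z = 1.282; U = -2.27 + 1.282 × 3.81 = 2.613.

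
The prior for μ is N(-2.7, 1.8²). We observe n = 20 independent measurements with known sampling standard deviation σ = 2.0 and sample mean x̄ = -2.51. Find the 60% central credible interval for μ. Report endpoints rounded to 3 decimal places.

Posterior precision = 1/1.8² + 20/2.0² = 0.3086 + 5.0000 = 5.3086, so posterior SD = 0.4340.
Posterior mean = (-2.7/1.8² + 20·-2.51/2.0²) / 5.3086 = -2.5210.
Interval: -2.5210 ± 0.842 × 0.4340 → [-2.886, -2.156].

[-2.886, -2.156]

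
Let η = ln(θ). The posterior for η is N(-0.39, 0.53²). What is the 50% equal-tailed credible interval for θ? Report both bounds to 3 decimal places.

On the log scale the 50% interval is -0.39 ± 0.674 × 0.53 = [-0.7475, -0.0325].
Exponentiate: [e^-0.7475, e^-0.0325] = [0.474, 0.968].

[0.474, 0.968]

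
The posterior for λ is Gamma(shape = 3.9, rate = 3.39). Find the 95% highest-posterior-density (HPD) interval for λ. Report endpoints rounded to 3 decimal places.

The posterior is unimodal and skewed, so the HPD interval has equal density at both endpoints and is the shortest 95% interval.
Solving f(0.197) = f(2.300) with F(2.300) − F(0.197) = 0.95 gives [0.197, 2.300].
For comparison, the equal-tailed interval is [0.307, 2.542]; the HPD is narrower and shifted toward the mode.

[0.197, 2.300]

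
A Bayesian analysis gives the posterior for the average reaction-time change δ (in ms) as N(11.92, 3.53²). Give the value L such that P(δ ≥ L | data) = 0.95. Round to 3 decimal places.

Need L with P(δ ≥ L) = 0.95: L = 11.92 − z_{0.05}·3.53.
z = 1.645; L = 11.92 − 1.645 × 3.53 = 6.114.

6.114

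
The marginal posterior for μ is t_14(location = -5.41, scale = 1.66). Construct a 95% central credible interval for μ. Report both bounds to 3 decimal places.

The t_14 distribution is symmetric; the 95% interval is -5.41 ± t·1.66 with t_{0.975,14} = 2.145.
Half-width: 2.145 × 1.66 = 3.560.
-5.41 − 3.560 = -8.970; -5.41 + 3.560 = -1.850.

[-8.970, -1.850]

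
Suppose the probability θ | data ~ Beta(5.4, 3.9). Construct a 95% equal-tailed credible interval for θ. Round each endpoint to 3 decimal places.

Posterior: Beta(5.4, 3.9).
Equal-tailed 95% interval: the 0.025 and 0.975 quantiles of Beta(5.4, 3.9).
Posterior mean ≈ 0.581, SD ≈ 0.154; a Normal approximation gives roughly [0.279, 0.882].
Exact: F⁻¹(0.025) = 0.271; F⁻¹(0.975) = 0.857.

[0.271, 0.857]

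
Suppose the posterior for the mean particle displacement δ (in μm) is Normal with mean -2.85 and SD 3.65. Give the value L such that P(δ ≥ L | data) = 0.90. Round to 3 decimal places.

-7.528

Need L with P(δ ≥ L) = 0.90: L = -2.85 − z_{0.1}·3.65.
z = 1.282; L = -2.85 − 1.282 × 3.65 = -7.528.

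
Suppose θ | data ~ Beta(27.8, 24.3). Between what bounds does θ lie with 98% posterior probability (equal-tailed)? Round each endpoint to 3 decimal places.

[0.374, 0.689]

Posterior: Beta(27.8, 24.3).
Equal-tailed 98% interval: the 0.01 and 0.99 quantiles of Beta(27.8, 24.3).
Posterior mean ≈ 0.534, SD ≈ 0.068; a Normal approximation gives roughly [0.374, 0.693].
Exact: F⁻¹(0.01) = 0.374; F⁻¹(0.99) = 0.689.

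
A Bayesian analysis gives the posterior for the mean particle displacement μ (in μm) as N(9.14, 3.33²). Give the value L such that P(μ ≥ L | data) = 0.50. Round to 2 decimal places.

Need L with P(μ ≥ L) = 0.50: L = 9.14 − z_{0.5}·3.33.
z = 0.000; L = 9.14 − 0.000 × 3.33 = 9.14.

9.14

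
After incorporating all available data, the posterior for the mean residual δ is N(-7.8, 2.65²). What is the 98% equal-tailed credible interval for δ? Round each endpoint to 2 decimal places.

[-13.96, -1.64]

The posterior is symmetric, so the 98% equal-tailed interval is δ = -7.8 ± z·2.65 with z = 2.326.
Half-width: 2.326 × 2.65 = 6.16.
-7.8 − 6.16 = -13.96; -7.8 + 6.16 = -1.64.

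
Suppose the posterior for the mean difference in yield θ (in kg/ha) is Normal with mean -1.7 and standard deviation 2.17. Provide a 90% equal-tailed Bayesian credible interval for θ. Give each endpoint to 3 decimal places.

The posterior is symmetric, so the 90% equal-tailed interval is θ = -1.7 ± z·2.17 with z = 1.645.
Half-width: 1.645 × 2.17 = 3.569.
-1.7 − 3.569 = -5.269; -1.7 + 3.569 = 1.869.

[-5.269, 1.869]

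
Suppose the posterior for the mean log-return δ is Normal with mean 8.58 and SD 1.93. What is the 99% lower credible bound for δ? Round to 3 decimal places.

4.090

Need L with P(δ ≥ L) = 0.99: L = 8.58 − z_{0.01}·1.93.
z = 2.326; L = 8.58 − 2.326 × 1.93 = 4.090.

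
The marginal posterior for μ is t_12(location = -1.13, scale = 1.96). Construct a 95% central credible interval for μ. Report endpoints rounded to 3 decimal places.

[-5.400, 3.140]

The t_12 distribution is symmetric; the 95% interval is -1.13 ± t·1.96 with t_{0.975,12} = 2.179.
Half-width: 2.179 × 1.96 = 4.270.
-1.13 − 4.270 = -5.400; -1.13 + 4.270 = 3.140.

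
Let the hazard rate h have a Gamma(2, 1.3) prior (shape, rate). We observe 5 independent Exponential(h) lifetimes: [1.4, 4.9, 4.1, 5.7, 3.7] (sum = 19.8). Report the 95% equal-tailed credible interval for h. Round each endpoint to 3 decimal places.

[0.133, 0.619]

Posterior: Gamma(2+5, 1.3+19.8) = Gamma(7, 21.1) (shape, rate).
Equal-tailed 95% interval: Gamma(7, 21.1) quantiles at 0.025 and 0.975.
Posterior mean ≈ 0.332, SD ≈ 0.125; a Normal approximation gives roughly [0.086, 0.578].
Exact: lower = 0.133; upper = 0.619.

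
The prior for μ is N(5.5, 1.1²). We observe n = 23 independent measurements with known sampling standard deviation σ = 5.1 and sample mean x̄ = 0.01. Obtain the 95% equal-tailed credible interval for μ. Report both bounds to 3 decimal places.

Posterior precision = 1/1.1² + 23/5.1² = 0.8264 + 0.8843 = 1.7107, so posterior SD = 0.7646.
Posterior mean = (5.5/1.1² + 23·0.01/5.1²) / 1.7107 = 2.6622.
Interval: 2.6622 ± 1.960 × 0.7646 → [1.164, 4.161].

[1.164, 4.161]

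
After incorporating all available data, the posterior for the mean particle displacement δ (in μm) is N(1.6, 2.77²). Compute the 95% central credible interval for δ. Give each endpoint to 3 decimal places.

[-3.829, 7.029]

The posterior is symmetric, so the 95% equal-tailed interval is δ = 1.6 ± z·2.77 with z = 1.960.
Half-width: 1.960 × 2.77 = 5.429.
1.6 − 5.429 = -3.829; 1.6 + 5.429 = 7.029.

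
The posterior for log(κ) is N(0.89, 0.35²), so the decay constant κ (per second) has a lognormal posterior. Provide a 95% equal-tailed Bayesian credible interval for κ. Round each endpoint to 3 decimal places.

[1.226, 4.836]

On the log scale the 95% interval is 0.89 ± 1.960 × 0.35 = [0.2040, 1.5760].
Exponentiate: [e^0.2040, e^1.5760] = [1.226, 4.836].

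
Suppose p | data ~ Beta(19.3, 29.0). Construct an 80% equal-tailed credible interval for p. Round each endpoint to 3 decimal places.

[0.311, 0.490]

Posterior: Beta(19.3, 29.0).
Equal-tailed 80% interval: the 0.1 and 0.9 quantiles of Beta(19.3, 29.0).
Posterior mean ≈ 0.400, SD ≈ 0.070; a Normal approximation gives roughly [0.310, 0.489].
Exact: F⁻¹(0.1) = 0.311; F⁻¹(0.9) = 0.490.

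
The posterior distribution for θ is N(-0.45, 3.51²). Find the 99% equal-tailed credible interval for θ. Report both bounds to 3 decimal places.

[-9.491, 8.591]

The posterior is symmetric, so the 99% equal-tailed interval is θ = -0.45 ± z·3.51 with z = 2.576.
Half-width: 2.576 × 3.51 = 9.041.
-0.45 − 9.041 = -9.491; -0.45 + 9.041 = 8.591.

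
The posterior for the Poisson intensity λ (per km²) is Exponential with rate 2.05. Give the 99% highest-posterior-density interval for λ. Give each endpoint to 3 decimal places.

[0.000, 2.246]

The exponential density is strictly decreasing on [0, ∞), so the HPD interval is anchored at 0: [0, q] with P(λ ≤ q) = 0.99.
q = −ln(1 − 0.99) / 2.05 = 4.6052 / 2.05 = 2.246.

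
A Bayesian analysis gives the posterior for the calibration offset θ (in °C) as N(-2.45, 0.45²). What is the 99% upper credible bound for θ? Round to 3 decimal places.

Need U with P(θ ≤ U) = 0.99: U = -2.45 + z_{0.01}·0.45.
z = 2.326; U = -2.45 + 2.326 × 0.45 = -1.403.

-1.403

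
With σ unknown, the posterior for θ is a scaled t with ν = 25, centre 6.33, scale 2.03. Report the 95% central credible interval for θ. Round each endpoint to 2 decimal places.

The t_25 distribution is symmetric; the 95% interval is 6.33 ± t·2.03 with t_{0.975,25} = 2.060.
Half-width: 2.060 × 2.03 = 4.18.
6.33 − 4.18 = 2.15; 6.33 + 4.18 = 10.51.

[2.15, 10.51]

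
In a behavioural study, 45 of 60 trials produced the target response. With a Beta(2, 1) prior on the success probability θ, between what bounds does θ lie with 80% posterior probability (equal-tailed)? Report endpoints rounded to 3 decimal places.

[0.674, 0.814]

Posterior: Beta(2+45, 1+15) = Beta(47, 16).
Equal-tailed 80% interval: the 0.1 and 0.9 quantiles of Beta(47, 16).
Posterior mean ≈ 0.746, SD ≈ 0.054; a Normal approximation gives roughly [0.676, 0.816].
Exact: F⁻¹(0.1) = 0.674; F⁻¹(0.9) = 0.814.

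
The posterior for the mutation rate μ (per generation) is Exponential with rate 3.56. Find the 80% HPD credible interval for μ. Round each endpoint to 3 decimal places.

[0.000, 0.452]

The exponential density is strictly decreasing on [0, ∞), so the HPD interval is anchored at 0: [0, q] with P(μ ≤ q) = 0.80.
q = −ln(1 − 0.80) / 3.56 = 1.6094 / 3.56 = 0.452.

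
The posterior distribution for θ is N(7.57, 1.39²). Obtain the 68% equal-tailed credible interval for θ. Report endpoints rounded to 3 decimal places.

[6.188, 8.952]

The posterior is symmetric, so the 68% equal-tailed interval is θ = 7.57 ± z·1.39 with z = 0.994.
Half-width: 0.994 × 1.39 = 1.382.
7.57 − 1.382 = 6.188; 7.57 + 1.382 = 8.952.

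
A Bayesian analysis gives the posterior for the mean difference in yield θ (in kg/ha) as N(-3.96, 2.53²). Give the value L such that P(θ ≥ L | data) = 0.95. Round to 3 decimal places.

Need L with P(θ ≥ L) = 0.95: L = -3.96 − z_{0.05}·2.53.
z = 1.645; L = -3.96 − 1.645 × 2.53 = -8.121.

-8.121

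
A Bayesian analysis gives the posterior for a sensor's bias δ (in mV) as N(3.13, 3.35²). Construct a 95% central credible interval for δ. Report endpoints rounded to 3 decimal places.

The posterior is symmetric, so the 95% equal-tailed interval is δ = 3.13 ± z·3.35 with z = 1.960.
Half-width: 1.960 × 3.35 = 6.566.
3.13 − 6.566 = -3.436; 3.13 + 6.566 = 9.696.

[-3.436, 9.696]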